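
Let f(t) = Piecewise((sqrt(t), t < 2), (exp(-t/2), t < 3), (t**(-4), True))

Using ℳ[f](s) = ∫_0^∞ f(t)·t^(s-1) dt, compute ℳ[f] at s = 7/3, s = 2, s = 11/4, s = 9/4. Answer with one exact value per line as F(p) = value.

split f at 2, 3: ℳ[f](s) collects 3 kernel integrals
over [0, 2), the kernel integral of sqrt(t) enters the sum
[2, 3) adds the kernel integral of exp(-t/2)
between 3 and ∞ the integrand is t**(-4)·t^(s-1)

F(7/3) = -4*2**(1/3)*uppergamma(7/3, 3/2) + 3**(1/3)/15 + 24*2**(5/6)/17 + 4*2**(1/3)*uppergamma(7/3, 1)
F(2) = -10*exp(-3/2) + 1/18 + 8*sqrt(2)/5 + 8*exp(-1)
F(11/4) = -4*2**(3/4)*uppergamma(11/4, 3/2) + 4*3**(3/4)/45 + 32*2**(1/4)/13 + 4*2**(3/4)*uppergamma(11/4, 1)
F(9/4) = -4*2**(1/4)*uppergamma(9/4, 3/2) + 4*3**(1/4)/63 + 16*2**(3/4)/11 + 4*2**(1/4)*uppergamma(9/4, 1)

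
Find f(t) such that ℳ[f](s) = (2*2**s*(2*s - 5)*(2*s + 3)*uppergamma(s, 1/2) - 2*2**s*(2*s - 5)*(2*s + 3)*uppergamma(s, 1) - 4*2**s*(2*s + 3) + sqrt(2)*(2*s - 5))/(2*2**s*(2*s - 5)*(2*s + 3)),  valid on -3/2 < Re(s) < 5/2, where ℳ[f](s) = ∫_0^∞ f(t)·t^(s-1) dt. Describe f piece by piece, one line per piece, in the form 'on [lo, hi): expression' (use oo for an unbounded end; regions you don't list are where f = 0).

on [0, 1/2): t**(3/2)
on [1/2, 1): exp(-t)
on [1, oo): t**(-5/2)

breakpoints 1/2, 1: one integral from each of the 3 segments
piece [0, 1/2): integrate t**(3/2) against the kernel
∫ exp(-t)·t^(s-1) over [1/2, 1)
∫ over [1, ∞) of t**(-5/2)·t^(s-1) joins the sum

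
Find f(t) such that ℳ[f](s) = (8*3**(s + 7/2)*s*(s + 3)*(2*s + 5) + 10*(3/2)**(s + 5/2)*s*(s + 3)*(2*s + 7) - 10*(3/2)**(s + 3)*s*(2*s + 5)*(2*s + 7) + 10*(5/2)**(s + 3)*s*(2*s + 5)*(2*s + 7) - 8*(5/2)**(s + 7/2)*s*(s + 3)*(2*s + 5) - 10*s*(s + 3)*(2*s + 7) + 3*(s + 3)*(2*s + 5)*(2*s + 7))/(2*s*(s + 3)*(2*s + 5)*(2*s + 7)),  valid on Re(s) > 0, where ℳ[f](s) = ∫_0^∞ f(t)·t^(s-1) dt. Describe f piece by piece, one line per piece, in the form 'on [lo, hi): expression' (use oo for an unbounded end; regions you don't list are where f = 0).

split f at 1, 3/2, 5/2: ℳ[f](s) collects 4 kernel integrals
segment 0 to 1 holds 3/2; add its integral
segment 1 to 3/2 holds 5*t**(5/2)/2; add its integral
on [3/2, 5/2): add ∫ 5*t**3·t^(s-1) dt
∫ over [5/2, 3) of 2*t**(7/2)·t^(s-1) joins the sum

on [0, 1): 3/2
on [1, 3/2): 5*t**(5/2)/2
on [3/2, 5/2): 5*t**3
on [5/2, 3): 2*t**(7/2)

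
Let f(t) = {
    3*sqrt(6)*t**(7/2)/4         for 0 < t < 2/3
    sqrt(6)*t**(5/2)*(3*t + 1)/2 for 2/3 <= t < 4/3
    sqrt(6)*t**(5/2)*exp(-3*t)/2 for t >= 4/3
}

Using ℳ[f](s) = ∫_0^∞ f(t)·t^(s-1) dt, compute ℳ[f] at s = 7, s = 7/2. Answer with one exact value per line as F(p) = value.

F(7) = (sqrt(2)*(13749310575*sqrt(pi)*exp(4)*erfc(2) + 1306598764380)/8042001408 + (-41943040 + 52076478464*sqrt(2))*exp(4)/8042001408)*exp(-4)
F(7/2) = 4*sqrt(6)*(4501 + 2628*exp(4))*exp(-4)/5103

the shared t-power comes off first: 3*sqrt(6)*t**(3/2)/4 on [0, 2/3); sqrt(6)*sqrt(t)*(3*t + 1)/2 on [2/3, 4/3); sqrt(6)*sqrt(t)*exp(-3*t)/2 on [4/3, ∞)
the common scale on t comes off first: t**(3/2) on [0, 1); sqrt(t)*(2*t + 1) on [1, 2); sqrt(t)*exp(-2*t) on [2, ∞)
reversing the shared t-power: t on [0, 1); 2*t + 1 on [1, 2); exp(-2*t) on [2, ∞)
f breaks at 2/3, 4/3 into 3 integrals to sum
over [0, 2/3), the kernel integral of 3*sqrt(6)*t**(7/2)/4 enters the sum
on [2/3, 4/3) integrate f = sqrt(6)*t**(5/2)*(3*t + 1)/2 against the kernel
segment 4/3 to ∞ holds sqrt(6)*t**(5/2)*exp(-3*t)/2; add its integral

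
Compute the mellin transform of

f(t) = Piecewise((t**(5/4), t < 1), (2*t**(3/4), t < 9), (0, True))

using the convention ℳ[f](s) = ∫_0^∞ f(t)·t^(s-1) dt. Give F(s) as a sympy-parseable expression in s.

invert the power substitution to get t**(5/2) on [0, 1); 2*t**(3/2) on [1, 3)
undo the shared t-power: t**(3/2) on [0, 1); 2*sqrt(t) on [1, 3)
f breaks at 1 into 2 integrals to sum
∫ t**(5/4)·t^(s-1) over [0, 1)
between 1 and 9 the integrand is 2*t**(3/4)·t^(s-1)

4*(2*3**(2*s + 3/2)*(4*s + 5) - 4*s - 7)/((4*s + 3)*(4*s + 5))
  Re(s) > -5/4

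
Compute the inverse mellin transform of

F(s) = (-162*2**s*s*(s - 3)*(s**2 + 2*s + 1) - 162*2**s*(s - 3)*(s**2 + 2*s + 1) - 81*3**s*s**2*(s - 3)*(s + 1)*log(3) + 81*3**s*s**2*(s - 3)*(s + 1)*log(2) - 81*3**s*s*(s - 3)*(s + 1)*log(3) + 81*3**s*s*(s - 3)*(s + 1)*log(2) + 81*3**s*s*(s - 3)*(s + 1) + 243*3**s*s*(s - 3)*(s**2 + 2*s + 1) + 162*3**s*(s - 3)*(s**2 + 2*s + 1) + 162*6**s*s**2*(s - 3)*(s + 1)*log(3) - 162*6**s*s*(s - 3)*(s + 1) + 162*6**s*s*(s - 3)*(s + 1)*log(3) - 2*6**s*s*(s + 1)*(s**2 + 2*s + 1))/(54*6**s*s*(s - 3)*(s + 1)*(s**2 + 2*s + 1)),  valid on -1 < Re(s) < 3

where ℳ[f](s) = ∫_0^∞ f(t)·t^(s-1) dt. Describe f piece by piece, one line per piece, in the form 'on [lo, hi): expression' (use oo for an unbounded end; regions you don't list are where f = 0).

on [0, 1/3): 3*t
on [1/3, 1/2): 3*t + 3
on [1/2, 1): 3*t*log(3*t)
on [1, oo): 1/(27*t**3)

strip the common scale on t: t on [0, 1); t + 3 on [1, 3/2); t*log(t) on [3/2, 3); …
summing 4 kernel integrals split by 1/3, 1/2, 1 yields ℳ[f](s)
∫ 3*t·t^(s-1) over [0, 1/3)
segment [1/3, 1/2) carries (3*t + 3); integrate it
for t in [1/2, 1): the term is ∫ 3*t*log(3*t)·t^(s-1)
∫ 1/(27*t**3)·t^(s-1) over [1, ∞)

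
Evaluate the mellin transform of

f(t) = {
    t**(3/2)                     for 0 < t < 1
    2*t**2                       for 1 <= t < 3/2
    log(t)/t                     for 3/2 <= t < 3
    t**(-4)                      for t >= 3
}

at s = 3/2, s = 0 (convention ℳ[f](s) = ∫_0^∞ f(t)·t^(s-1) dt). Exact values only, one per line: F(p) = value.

F(3/2) = -538*sqrt(3)/135 - 5/21 + log(2**(sqrt(6))*3**(-sqrt(6) + 2*sqrt(3))) + 83*sqrt(6)/28
F(0) = log(6**(1/3)/2) + 365/162

breakpoints 1, 3/2, 3: one integral from each of the 4 segments
on [0, 1) integrate f = t**(3/2) against the kernel
over [1, 3/2), the kernel integral of 2*t**2 enters the sum
∫ over [3/2, 3) of log(t)/t·t^(s-1) joins the sum
for t in [3, ∞): the term is ∫ t**(-4)·t^(s-1)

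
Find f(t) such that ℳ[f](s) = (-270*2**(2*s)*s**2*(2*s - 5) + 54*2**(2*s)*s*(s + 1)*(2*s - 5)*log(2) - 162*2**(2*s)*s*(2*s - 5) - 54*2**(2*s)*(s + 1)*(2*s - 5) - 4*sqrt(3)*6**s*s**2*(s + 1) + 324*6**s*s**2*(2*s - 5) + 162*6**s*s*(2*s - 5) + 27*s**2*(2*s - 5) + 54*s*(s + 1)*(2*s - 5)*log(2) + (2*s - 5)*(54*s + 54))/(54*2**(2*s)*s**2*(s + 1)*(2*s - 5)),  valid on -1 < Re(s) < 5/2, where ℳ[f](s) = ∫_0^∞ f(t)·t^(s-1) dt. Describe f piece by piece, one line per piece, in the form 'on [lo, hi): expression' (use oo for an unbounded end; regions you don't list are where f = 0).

on [0, 1/4): 2*t
on [1/4, 1): log(2*t)
on [1, 3/2): 2*t + 3
on [3/2, oo): sqrt(2)/(8*t**(5/2))

reversing the common scale on t: t on [0, 1/2); log(t) on [1/2, 2); t + 3 on [2, 3); …
split f at 1/4, 1, 3/2: ℳ[f](s) collects 4 kernel integrals
∫ 2*t·t^(s-1) over [0, 1/4)
piece [1/4, 1): integrate log(2*t) against the kernel
on [1, 3/2) integrate f = (2*t + 3) against the kernel
segment 3/2 to ∞ holds sqrt(2)/(8*t**(5/2)); add its integral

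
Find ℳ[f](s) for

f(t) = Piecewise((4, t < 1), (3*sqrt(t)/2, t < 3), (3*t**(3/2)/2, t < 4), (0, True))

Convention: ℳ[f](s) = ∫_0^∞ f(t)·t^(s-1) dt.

(48*2**(2*s)*s**2 + 24*2**(2*s)*s - 12*sqrt(3)*3**s*s**2 + 10*s**2 + 23*s + 12)/(s*(4*s**2 + 8*s + 3))
  Re(s) > 0

breakpoints 1, 3: one integral from each of the 3 segments
∫ over [0, 1) of 4·t^(s-1) joins the sum
for t in [1, 3): the term is ∫ 3*sqrt(t)/2·t^(s-1)
∫ 3*t**(3/2)/2·t^(s-1) over [3, 4)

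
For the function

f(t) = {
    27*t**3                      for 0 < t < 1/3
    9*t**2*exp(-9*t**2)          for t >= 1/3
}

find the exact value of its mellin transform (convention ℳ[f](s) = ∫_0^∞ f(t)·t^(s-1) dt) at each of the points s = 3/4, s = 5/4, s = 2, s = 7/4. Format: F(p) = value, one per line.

undo the common scale on t: t**3 on [0, 1); t**2*exp(-t**2) on [1, ∞)
undo the power substitution: t**(3/2) on [0, 1); t*exp(-t) on [1, ∞)
invert the shared t-power to get sqrt(t) on [0, 1); exp(-t) on [1, ∞)
split f at 1/3: ℳ[f](s) collects 2 kernel integrals
[0, 1/3) adds the kernel integral of 27*t**3
on [1/3, ∞): add ∫ 9*t**2*exp(-9*t**2)·t^(s-1) dt

F(3/4) = 3**(1/4)*(15*uppergamma(11/8, 1) + 8)/90
F(5/4) = 3**(3/4)*(8 + 17*uppergamma(13/8, 1))/306
F(2) = (E + 5)*exp(-1)/45
F(7/4) = 3**(1/4)*(8 + 19*uppergamma(15/8, 1))/342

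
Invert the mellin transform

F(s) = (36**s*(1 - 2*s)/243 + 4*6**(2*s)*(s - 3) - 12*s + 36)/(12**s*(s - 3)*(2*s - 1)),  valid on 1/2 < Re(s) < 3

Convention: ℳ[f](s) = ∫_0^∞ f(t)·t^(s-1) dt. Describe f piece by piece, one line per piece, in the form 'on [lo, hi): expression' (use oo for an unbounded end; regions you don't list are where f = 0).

strip the shared t-power: sqrt(3)*sqrt(t) on [0, 1/12); 2*sqrt(3)*sqrt(t) on [1/12, 3); 1/(9*t**2) on [3, ∞)
remove the common scale on t first: sqrt(t) on [0, 1/4); 2*sqrt(t) on [1/4, 9); t**(-2) on [9, ∞)
strip the power substitution: t on [0, 1/2); 2*t on [1/2, 3); t**(-4) on [3, ∞)
cuts at 1/12, 3: linearity sums the 3 kernel integrals
segment [0, 1/12) carries sqrt(3)/sqrt(t); integrate it
the [1/12, 3) slice contributes ∫ 2*sqrt(3)/sqrt(t)·t^(s-1) dt
between 3 and ∞ the integrand is 1/(9*t**3)·t^(s-1)

on [0, 1/12): sqrt(3)/sqrt(t)
on [1/12, 3): 2*sqrt(3)/sqrt(t)
on [3, oo): 1/(9*t**3)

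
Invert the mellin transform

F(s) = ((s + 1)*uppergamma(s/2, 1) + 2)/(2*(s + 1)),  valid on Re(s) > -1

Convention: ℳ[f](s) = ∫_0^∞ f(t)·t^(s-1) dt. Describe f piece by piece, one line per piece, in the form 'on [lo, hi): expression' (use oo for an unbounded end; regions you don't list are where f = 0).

back out the power substitution: sqrt(t) on [0, 1); exp(-t) on [1, ∞)
the 2 pieces separated at 1 each add one integral
over [0, 1), the kernel integral of t enters the sum
∫ exp(-t**2)·t^(s-1) over [1, ∞)

on [0, 1): t
on [1, oo): exp(-t**2)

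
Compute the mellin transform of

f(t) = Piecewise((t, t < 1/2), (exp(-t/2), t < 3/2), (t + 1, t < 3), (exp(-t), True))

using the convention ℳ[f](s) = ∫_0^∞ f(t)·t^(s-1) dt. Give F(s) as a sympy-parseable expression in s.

(2*2**s*s*(s + 1)*uppergamma(s, 3) - 5*3**s*s - 2*3**s + 2*4**s*s*(s + 1)*uppergamma(s, 1/4) - 2*4**s*s*(s + 1)*uppergamma(s, 3/4) + 8*6**s*s + 2*6**s + s)/(2*2**s*s*(s + 1))
  Re(s) > -1

the 4 pieces separated at 1/2, 3/2, 3 each add one integral
[0, 1/2) adds the kernel integral of t
over [1/2, 3/2), the kernel integral of exp(-t/2) enters the sum
∫ over [3/2, 3) of (t + 1)·t^(s-1) joins the sum
∫ over [3, ∞) of exp(-t)·t^(s-1) joins the sum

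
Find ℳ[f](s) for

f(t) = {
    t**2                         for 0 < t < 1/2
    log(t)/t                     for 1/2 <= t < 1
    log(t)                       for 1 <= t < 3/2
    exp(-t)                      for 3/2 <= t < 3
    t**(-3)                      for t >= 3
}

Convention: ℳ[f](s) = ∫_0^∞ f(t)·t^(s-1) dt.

(108*2**s*s**2*(s - 3)*(s + 2)*(s**2 - 2*s + 1)*uppergamma(s, 3/2) - 108*2**s*s**2*(s - 3)*(s + 2)*(s**2 - 2*s + 1)*uppergamma(s, 3) - 108*2**s*s**2*(s - 3)*(s + 2) + 108*2**s*(s - 3)*(s + 2)*(s**2 - 2*s + 1) - 108*3**s*s*(s - 3)*(s + 2)*(s**2 - 2*s + 1)*log(2) + 108*3**s*s*(s - 3)*(s + 2)*(s**2 - 2*s + 1)*log(3) - 108*3**s*(s - 3)*(s + 2)*(s**2 - 2*s + 1) - 4*6**s*s**2*(s + 2)*(s**2 - 2*s + 1) + 216*s**3*(s - 3)*(s + 2)*log(2) - 216*s**2*(s - 3)*(s + 2)*log(2) + 216*s**2*(s - 3)*(s + 2) + 27*s**2*(s - 3)*(s**2 - 2*s + 1))/(108*2**s*s**2*(s - 3)*(s + 2)*(s**2 - 2*s + 1))
  -2 < Re(s) < 3

decompose at 1/2, 1, 3/2, 3; ℳ[f](s) sums the 5 pieces' integrals
over [0, 1/2), the kernel integral of t**2 enters the sum
piece [1/2, 1): integrate log(t)/t against the kernel
[1, 3/2) adds the kernel integral of log(t)
segment 3/2 to 3 holds exp(-t); add its integral
between 3 and ∞ the integrand is t**(-3)·t^(s-1)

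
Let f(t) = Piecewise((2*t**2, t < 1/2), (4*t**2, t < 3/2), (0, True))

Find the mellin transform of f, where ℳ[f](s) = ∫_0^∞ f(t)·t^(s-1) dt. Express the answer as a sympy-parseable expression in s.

cuts at 1/2: linearity sums the 2 kernel integrals
segment 0 to 1/2 holds 2*t**2; add its integral
∫ over [1/2, 3/2) of 4*t**2·t^(s-1) joins the sum

(18*3**s - 1)/(2*2**s*(s + 2))
  Re(s) > -2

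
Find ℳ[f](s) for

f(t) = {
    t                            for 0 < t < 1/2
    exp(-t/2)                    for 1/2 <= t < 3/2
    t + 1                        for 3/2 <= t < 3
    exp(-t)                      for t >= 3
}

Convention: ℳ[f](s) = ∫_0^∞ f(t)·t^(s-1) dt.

(2*2**s*s*(s + 1)*uppergamma(s, 3) - 5*3**s*s - 2*3**s + 2*4**s*s*(s + 1)*uppergamma(s, 1/4) - 2*4**s*s*(s + 1)*uppergamma(s, 3/4) + 8*6**s*s + 2*6**s + s)/(2*2**s*s*(s + 1))
  Re(s) > -1

breakpoints 1/2, 3/2, 3: one integral from each of the 4 segments
the [0, 1/2) slice contributes ∫ t·t^(s-1) dt
piece [1/2, 3/2): integrate exp(-t/2) against the kernel
over [3/2, 3), the kernel integral of (t + 1) enters the sum
between 3 and ∞ the integrand is exp(-t)·t^(s-1)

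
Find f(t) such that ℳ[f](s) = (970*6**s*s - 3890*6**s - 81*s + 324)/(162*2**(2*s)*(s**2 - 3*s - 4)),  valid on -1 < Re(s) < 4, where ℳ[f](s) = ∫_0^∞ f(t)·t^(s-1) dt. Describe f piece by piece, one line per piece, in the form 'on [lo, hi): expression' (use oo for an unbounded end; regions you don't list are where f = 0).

reversing the common scale on t: t on [0, 1/2); 2*t on [1/2, 3); t**(-4) on [3, ∞)
decompose at 1/4, 3/2; ℳ[f](s) sums the 3 pieces' integrals
piece [0, 1/4): integrate 2*t against the kernel
on [1/4, 3/2): add ∫ 4*t·t^(s-1) dt
segment [3/2, ∞) carries 1/(16*t**4); integrate it

on [0, 1/4): 2*t
on [1/4, 3/2): 4*t
on [3/2, oo): 1/(16*t**4)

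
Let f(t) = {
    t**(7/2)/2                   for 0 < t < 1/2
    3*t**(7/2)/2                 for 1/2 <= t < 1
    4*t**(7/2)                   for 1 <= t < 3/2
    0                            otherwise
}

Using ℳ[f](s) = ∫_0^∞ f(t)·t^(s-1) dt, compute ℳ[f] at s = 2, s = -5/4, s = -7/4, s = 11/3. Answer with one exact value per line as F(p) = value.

breakpoints 1/2, 1: one integral from each of the 3 segments
[0, 1/2) adds the kernel integral of t**(7/2)/2
on [1/2, 1): add ∫ 3*t**(7/2)/2·t^(s-1) dt
piece [1, 3/2): integrate 4*t**(7/2) against the kernel

F(2) = -5/11 - sqrt(2)/352 + 243*sqrt(6)/88
F(-5/4) = -10/9 - 2**(3/4)/18 + 2*2**(3/4)*3**(1/4)
F(-7/4) = -10/7 - 2**(1/4)/7 + 12*2**(1/4)*3**(3/4)/7
F(11/3) = -15/43 - 3*2**(5/6)/5504 + 6561*2**(5/6)*3**(1/6)/1376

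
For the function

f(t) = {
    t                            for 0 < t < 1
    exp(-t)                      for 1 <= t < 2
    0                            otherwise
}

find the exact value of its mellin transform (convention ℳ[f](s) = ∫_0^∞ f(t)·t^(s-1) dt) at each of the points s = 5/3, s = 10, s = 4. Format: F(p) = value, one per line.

the 2 pieces separated at 1 each add one integral
segment [0, 1) carries t; integrate it
[1, 2) adds the kernel integral of exp(-t)

F(5/3) = -uppergamma(5/3, 2) + 3/8 + uppergamma(5/3, 1)
F(10) = -2681216*exp(-2) + 1/11 + 986410*exp(-1)
F(4) = -38*exp(-2) + 1/5 + 16*exp(-1)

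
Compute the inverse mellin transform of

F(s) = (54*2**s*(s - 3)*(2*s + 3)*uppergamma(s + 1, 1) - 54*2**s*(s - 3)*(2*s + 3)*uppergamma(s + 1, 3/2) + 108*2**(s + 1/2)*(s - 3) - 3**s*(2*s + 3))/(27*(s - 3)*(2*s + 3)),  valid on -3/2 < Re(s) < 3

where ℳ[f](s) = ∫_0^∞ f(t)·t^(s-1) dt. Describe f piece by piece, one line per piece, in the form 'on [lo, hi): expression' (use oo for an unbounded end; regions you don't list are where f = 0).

peel off the shared t-power: 1/sqrt(t) on [0, 2); exp(-t/2)/t on [2, 3); t**(-5) on [3, ∞)
peel off the shared t-power: sqrt(t) on [0, 2); exp(-t/2) on [2, 3); t**(-4) on [3, ∞)
the 3 pieces separated at 2, 3 each add one integral
over [0, 2), the kernel integral of t**(3/2) enters the sum
for t in [2, 3): the term is ∫ t*exp(-t/2)·t^(s-1)
between 3 and ∞ the integrand is t**(-3)·t^(s-1)

on [0, 2): t**(3/2)
on [2, 3): t*exp(-t/2)
on [3, oo): t**(-3)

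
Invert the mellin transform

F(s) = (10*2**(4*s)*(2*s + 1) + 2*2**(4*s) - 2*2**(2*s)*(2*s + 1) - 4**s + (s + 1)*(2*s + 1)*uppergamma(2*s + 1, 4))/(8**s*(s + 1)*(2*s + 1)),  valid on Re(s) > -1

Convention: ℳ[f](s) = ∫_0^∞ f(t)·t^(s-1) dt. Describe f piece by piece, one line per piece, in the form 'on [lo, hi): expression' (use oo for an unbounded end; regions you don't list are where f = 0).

on [0, 1/2): 2*t
on [1/2, 2): sqrt(2)*sqrt(t)*(2*sqrt(2)*sqrt(t) + 1)
on [2, oo): sqrt(2)*sqrt(t)*exp(-2*sqrt(2)*sqrt(t))

invert the common scale on t to get t on [0, 1); sqrt(t)*(2*sqrt(t) + 1) on [1, 4); sqrt(t)*exp(-2*sqrt(t)) on [4, ∞)
remove the shared t-power first: sqrt(t) on [0, 1); 2*sqrt(t) + 1 on [1, 4); exp(-2*sqrt(t)) on [4, ∞)
the power substitution comes off first: t on [0, 1); 2*t + 1 on [1, 2); exp(-2*t) on [2, ∞)
breakpoints 1/2, 2: one integral from each of the 3 segments
the [0, 1/2) slice contributes ∫ 2*t·t^(s-1) dt
over [1/2, 2), the kernel integral of sqrt(2)*sqrt(t)*(2*sqrt(2)*sqrt(t) + 1) enters the sum
∫ over [2, ∞) of sqrt(2)*sqrt(t)*exp(-2*sqrt(2)*sqrt(t))·t^(s-1) joins the sum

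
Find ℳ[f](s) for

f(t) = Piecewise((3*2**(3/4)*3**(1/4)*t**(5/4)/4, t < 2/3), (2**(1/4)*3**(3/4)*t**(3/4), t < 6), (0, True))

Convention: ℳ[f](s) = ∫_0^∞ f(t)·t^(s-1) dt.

2**(s + 2)*(3**(2*s + 3/2)*(8*s + 10) - 4*s - 7)/(3**s*(4*s + 3)*(4*s + 5))
  Re(s) > -5/4

invert the common scale on t to get t**(5/4) on [0, 1); 2*t**(3/4) on [1, 9)
undo the power substitution: t**(5/2) on [0, 1); 2*t**(3/2) on [1, 3)
undo the shared t-power: t**(3/2) on [0, 1); 2*sqrt(t) on [1, 3)
f breaks at 2/3 into 2 integrals to sum
between 0 and 2/3 the integrand is 3*2**(3/4)*3**(1/4)*t**(5/4)/4·t^(s-1)
the [2/3, 6) slice contributes ∫ 2**(1/4)*3**(3/4)*t**(3/4)·t^(s-1) dt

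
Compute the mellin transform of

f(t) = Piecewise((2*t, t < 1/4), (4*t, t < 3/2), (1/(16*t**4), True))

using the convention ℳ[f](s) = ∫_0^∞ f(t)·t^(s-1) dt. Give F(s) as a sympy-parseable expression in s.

remove the common scale on t first: t on [0, 1/2); 2*t on [1/2, 3); t**(-4) on [3, ∞)
the 3 pieces separated at 1/4, 3/2 each add one integral
∫ 2*t·t^(s-1) over [0, 1/4)
∫ 4*t·t^(s-1) over [1/4, 3/2)
on [3/2, ∞): add ∫ 1/(16*t**4)·t^(s-1) dt

(970*6**s*s - 3890*6**s - 81*s + 324)/(162*2**(2*s)*(s**2 - 3*s - 4))
  -1 < Re(s) < 4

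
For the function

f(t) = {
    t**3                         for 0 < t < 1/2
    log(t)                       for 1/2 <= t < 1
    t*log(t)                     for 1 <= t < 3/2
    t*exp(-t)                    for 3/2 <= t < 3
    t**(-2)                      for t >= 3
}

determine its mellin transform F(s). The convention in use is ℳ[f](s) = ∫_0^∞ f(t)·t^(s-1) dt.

peel off the shared t-power: t**2 on [0, 1/2); log(t)/t on [1/2, 1); log(t) on [1, 3/2); …
decompose at 1/2, 1, 3/2, 3; ℳ[f](s) sums the 5 pieces' integrals
piece [0, 1/2): integrate t**3 against the kernel
segment [1/2, 1) carries log(t); integrate it
on [1, 3/2) integrate f = t*log(t) against the kernel
∫ t*exp(-t)·t^(s-1) over [3/2, 3)
∫ over [3, ∞) of t**(-2)·t^(s-1) joins the sum

(72*2**s*(s - 2)*(s + 1)**2*(s + 3)*(2*s - (s + 1)**2 + 1)*uppergamma(s + 1, 3/2) - 72*2**s*(s - 2)*(s + 1)**2*(s + 3)*(2*s - (s + 1)**2 + 1)*uppergamma(s + 1, 3) + 72*2**s*(s - 2)*(s + 1)**2*(s + 3) + 72*2**s*(s - 2)*(s + 3)*(2*s - (s + 1)**2 + 1) + 3**s*(s - 2)*(s + 1)*(s + 3)*(-108*log(2) + 108*log(3))*(2*s - (s + 1)**2 + 1) - 108*3**s*(s - 2)*(s + 3)*(2*s - (s + 1)**2 + 1) - 8*6**s*(s + 1)**2*(s + 3)*(2*s - (s + 1)**2 + 1) - 72*(s - 2)*(s + 1)**3*(s + 3)*log(2) - 72*(s - 2)*(s + 1)**2*(s + 3) + 72*(s - 2)*(s + 1)**2*(s + 3)*log(2) + 9*(s - 2)*(s + 1)**2*(2*s - (s + 1)**2 + 1))/(72*2**s*(s - 2)*(s + 1)**2*(s + 3)*(2*s - (s + 1)**2 + 1))
  -3 < Re(s) < 2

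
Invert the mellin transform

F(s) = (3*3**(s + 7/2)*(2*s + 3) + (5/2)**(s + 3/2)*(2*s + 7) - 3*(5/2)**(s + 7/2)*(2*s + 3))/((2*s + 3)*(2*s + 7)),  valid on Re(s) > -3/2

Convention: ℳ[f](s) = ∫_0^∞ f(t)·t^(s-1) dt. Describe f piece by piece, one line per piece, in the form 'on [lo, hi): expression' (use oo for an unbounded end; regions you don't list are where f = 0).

breakpoints 5/2: one integral from each of the 2 segments
piece [0, 5/2): integrate t**(3/2)/2 against the kernel
on [5/2, 3) integrate f = 3*t**(7/2)/2 against the kernel

on [0, 5/2): t**(3/2)/2
on [5/2, 3): 3*t**(7/2)/2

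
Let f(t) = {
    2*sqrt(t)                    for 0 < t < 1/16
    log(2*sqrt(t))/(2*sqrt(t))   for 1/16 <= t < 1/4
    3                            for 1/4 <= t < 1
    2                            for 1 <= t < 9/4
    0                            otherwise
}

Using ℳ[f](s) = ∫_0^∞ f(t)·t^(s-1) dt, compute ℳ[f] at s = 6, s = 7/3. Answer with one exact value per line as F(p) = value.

F(6) = log(2)/46137344 + 3437263911431/79171682304
F(7/3) = -1215*2**(1/3)/27104 + 975*2**(2/3)/2106368 + 3*2**(2/3)*log(2)/2816 + 3/7 + 243*18**(1/3)/112

invert the power substitution to get 2*t on [0, 1/4); log(2*t)/(2*t) on [1/4, 1/2); 3 on [1/2, 1); …
undo the common scale on t: t on [0, 1/2); log(t)/t on [1/2, 1); 3 on [1, 2); …
along the cuts 1/16, 1/4, 1, ℳ[f](s) splits into 4 integrals
segment 0 to 1/16 holds 2*sqrt(t); add its integral
∫ log(2*sqrt(t))/(2*sqrt(t))·t^(s-1) over [1/16, 1/4)
piece [1/4, 1): integrate 3 against the kernel
∫ over [1, 9/4) of 2·t^(s-1) joins the sum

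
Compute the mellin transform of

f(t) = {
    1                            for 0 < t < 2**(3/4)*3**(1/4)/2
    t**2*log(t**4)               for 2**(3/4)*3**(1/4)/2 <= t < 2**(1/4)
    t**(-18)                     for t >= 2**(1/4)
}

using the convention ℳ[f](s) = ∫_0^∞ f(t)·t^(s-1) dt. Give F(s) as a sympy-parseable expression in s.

undo the power substitution: 1 on [0, sqrt(6)/2); t*log(t**2) on [sqrt(6)/2, sqrt(2)); t**(-9) on [sqrt(2), ∞)
reversing the shared t-power: t on [0, sqrt(6)/2); t**2*log(t**2) on [sqrt(6)/2, sqrt(2)); t**(-8) on [sqrt(2), ∞)
the power substitution comes off first: sqrt(t) on [0, 3/2); t*log(t) on [3/2, 2); t**(-4) on [2, ∞)
split f at 2**(3/4)*3**(1/4)/2, 2**(1/4): ℳ[f](s) collects 3 kernel integrals
for t in [0, 2**(3/4)*3**(1/4)/2): the term is ∫ 1·t^(s-1)
between 2**(3/4)*3**(1/4)/2 and 2**(1/4) the integrand is t**2*log(t**4)·t^(s-1)
segment 2**(1/4) to ∞ holds t**(-18); add its integral

2**(1/2 - s/4)*(8*2**(s/2 - 1)*s*(s/4 - 9/2)*(s/2 - 1)*log(2) - 16*2**(s/2 - 1)*s*(s/4 - 9/2) + 16*2**(s/2 - 1)*s*(s/4 - 9/2)*log(2) - 2**(s/2 - 1)*s*(s/2 + (s/2 - 1)**2/4)/2 - 6*3**(s/4 - 1/2)*s*(s/4 - 9/2)*(s/2 - 1)*log(3) + 6*3**(s/4 - 1/2)*s*(s/4 - 9/2)*(s/2 - 1)*log(2) - 12*3**(s/4 - 1/2)*s*(s/4 - 9/2)*log(3) + 12*3**(s/4 - 1/2)*s*(s/4 - 9/2)*log(2) + 12*3**(s/4 - 1/2)*s*(s/4 - 9/2) + 16*3**(s/4 - 1/2)*sqrt(6)*(s/4 - 9/2)*(s/2 + (s/2 - 1)**2/4))/(32*s*(s/4 - 9/2)*(s/2 + (s/2 - 1)**2/4))
  0 < Re(s) < 18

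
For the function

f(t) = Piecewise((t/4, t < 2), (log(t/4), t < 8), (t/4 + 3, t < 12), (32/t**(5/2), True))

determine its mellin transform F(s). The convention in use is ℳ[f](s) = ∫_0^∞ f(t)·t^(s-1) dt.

undo the power substitution: t**2/4 on [0, sqrt(2)); log(t**2/4) on [sqrt(2), 2*sqrt(2)); t**2/4 + 3 on [2*sqrt(2), 2*sqrt(3)); …
back out the common scale on t: t**2 on [0, sqrt(2)/2); log(t**2) on [sqrt(2)/2, sqrt(2)); t**2 + 3 on [sqrt(2), sqrt(3)); …
the power substitution comes off first: t on [0, 1/2); log(t) on [1/2, 2); t + 3 on [2, 3); …
linearity at 2, 8, 12 turns ℳ[f](s) into 4 summed integrals
piece [0, 2): integrate t/4 against the kernel
piece [2, 8): integrate log(t/4) against the kernel
segment 8 to 12 holds (t/4 + 3); add its integral
piece [12, ∞): integrate 32/t**(5/2) against the kernel

2**s*(-270*2**(2*s)*s**2*(2*s - 5) + 54*2**(2*s)*s*(s + 1)*(2*s - 5)*log(2) - 162*2**(2*s)*s*(2*s - 5) - 54*2**(2*s)*(s + 1)*(2*s - 5) - 4*sqrt(3)*6**s*s**2*(s + 1) + 324*6**s*s**2*(2*s - 5) + 162*6**s*s*(2*s - 5) + 27*s**2*(2*s - 5) + 54*s*(s + 1)*(2*s - 5)*log(2) + (2*s - 5)*(54*s + 54))/(54*s**2*(s + 1)*(2*s - 5))
  -1 < Re(s) < 5/2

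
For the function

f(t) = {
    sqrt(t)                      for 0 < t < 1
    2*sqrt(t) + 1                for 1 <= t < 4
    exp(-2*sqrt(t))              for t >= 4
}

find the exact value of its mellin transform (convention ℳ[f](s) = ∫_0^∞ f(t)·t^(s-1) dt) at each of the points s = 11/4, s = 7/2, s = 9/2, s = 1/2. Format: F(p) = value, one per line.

F(11/4) = (sqrt(2)*(135135*sqrt(pi)*exp(4)*erfc(2) + 9266972)/146432 + (-98304 + 7471104*sqrt(2))*exp(4)/146432)*exp(-4)
F(7/2) = 2185*exp(-4)/4 + 4593/28
F(9/2) = 16831*exp(-4)/2 + 23533/45
F(1/2) = exp(-4) + 9

strip the power substitution: t on [0, 1); 2*t + 1 on [1, 2); exp(-2*t) on [2, ∞)
along the cuts 1, 4, ℳ[f](s) splits into 3 integrals
on [0, 1) integrate f = sqrt(t) against the kernel
∫ over [1, 4) of (2*sqrt(t) + 1)·t^(s-1) joins the sum
the [4, ∞) slice contributes ∫ exp(-2*sqrt(t))·t^(s-1) dt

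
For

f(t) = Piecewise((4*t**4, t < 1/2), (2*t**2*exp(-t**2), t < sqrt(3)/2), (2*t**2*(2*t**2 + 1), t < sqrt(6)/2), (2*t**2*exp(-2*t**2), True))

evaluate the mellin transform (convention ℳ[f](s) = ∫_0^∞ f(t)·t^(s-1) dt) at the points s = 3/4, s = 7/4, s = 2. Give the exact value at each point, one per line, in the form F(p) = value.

F(3/4) = -213*2**(1/4)*3**(3/8)/418 - uppergamma(11/8, 3/4) + 2**(1/4)/38 + 2**(5/8)*uppergamma(11/8, 3)/4 + uppergamma(11/8, 1/4) + 312*2**(5/8)*3**(3/8)/209
F(7/4) = -uppergamma(15/8, 3/4) - 91*2**(1/4)*3**(7/8)/460 + 2**(1/4)/92 + 2**(1/8)*uppergamma(15/8, 3)/4 + uppergamma(15/8, 1/4) + 136*2**(1/8)*3**(7/8)/115
F(2) = -7*exp(-3/4)/4 + exp(-3) + 5*exp(-1/4)/4 + 271/96

undo the power substitution: 4*t**2 on [0, 1/4); 2*t*exp(-t) on [1/4, 3/4); 2*t*(2*t + 1) on [3/4, 3/2); …
undo the common scale on t: t**2 on [0, 1/2); t*exp(-t/2) on [1/2, 3/2); t*(t + 1) on [3/2, 3); …
strip the shared t-power: t on [0, 1/2); exp(-t/2) on [1/2, 3/2); t + 1 on [3/2, 3); …
along the cuts 1/2, sqrt(3)/2, sqrt(6)/2, ℳ[f](s) splits into 4 integrals
∫ over [0, 1/2) of 4*t**4·t^(s-1) joins the sum
∫ over [1/2, sqrt(3)/2) of 2*t**2*exp(-t**2)·t^(s-1) joins the sum
on [sqrt(3)/2, sqrt(6)/2): add ∫ 2*t**2*(2*t**2 + 1)·t^(s-1) dt
segment [sqrt(6)/2, ∞) carries 2*t**2*exp(-2*t**2); integrate it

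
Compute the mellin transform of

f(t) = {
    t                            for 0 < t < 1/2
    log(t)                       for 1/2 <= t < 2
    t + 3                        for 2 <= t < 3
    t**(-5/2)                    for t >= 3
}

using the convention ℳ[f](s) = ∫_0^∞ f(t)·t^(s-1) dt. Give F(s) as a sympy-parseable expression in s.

split f at 1/2, 2, 3: ℳ[f](s) collects 4 kernel integrals
∫ t·t^(s-1) over [0, 1/2)
on [1/2, 2) integrate f = log(t) against the kernel
∫ over [2, 3) of (t + 3)·t^(s-1) joins the sum
segment 3 to ∞ holds t**(-5/2); add its integral

(-270*2**(2*s)*s**2*(2*s - 5) + 54*2**(2*s)*s*(s + 1)*(2*s - 5)*log(2) - 162*2**(2*s)*s*(2*s - 5) - 54*2**(2*s)*(s + 1)*(2*s - 5) - 4*sqrt(3)*6**s*s**2*(s + 1) + 324*6**s*s**2*(2*s - 5) + 162*6**s*s*(2*s - 5) + 27*s**2*(2*s - 5) + 54*s*(s + 1)*(2*s - 5)*log(2) + (2*s - 5)*(54*s + 54))/(54*2**s*s**2*(s + 1)*(2*s - 5))
  -1 < Re(s) < 5/2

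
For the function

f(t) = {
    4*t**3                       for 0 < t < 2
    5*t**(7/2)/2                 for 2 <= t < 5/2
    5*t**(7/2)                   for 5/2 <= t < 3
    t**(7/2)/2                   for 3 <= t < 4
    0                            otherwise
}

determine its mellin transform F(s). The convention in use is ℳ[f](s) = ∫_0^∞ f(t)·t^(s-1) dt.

(4*2**(s + 3)*(2*s + 7) - 5*2**(s + 7/2)*(s + 3) + 9*3**(s + 7/2)*(s + 3) + 4**(s + 7/2)*(s + 3) - 5*(5/2)**(s + 7/2)*(s + 3))/((s + 3)*(2*s + 7))
  Re(s) > -3

the 4 pieces separated at 2, 5/2, 3 each add one integral
over [0, 2), the kernel integral of 4*t**3 enters the sum
over [2, 5/2), the kernel integral of 5*t**(7/2)/2 enters the sum
∫ 5*t**(7/2)·t^(s-1) over [5/2, 3)
∫ over [3, 4) of t**(7/2)/2·t^(s-1) joins the sum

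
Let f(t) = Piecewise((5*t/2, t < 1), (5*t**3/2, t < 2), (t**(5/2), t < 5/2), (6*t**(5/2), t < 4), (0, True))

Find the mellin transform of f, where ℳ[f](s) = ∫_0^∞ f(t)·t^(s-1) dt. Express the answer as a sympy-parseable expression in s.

(-4*2**(s + 5/2)*(s + 1)*(s + 3) + 5*2**(s + 3)*(s + 1)*(2*s + 5) + 24*4**(s + 5/2)*(s + 1)*(s + 3) - 20*(5/2)**(s + 5/2)*(s + 1)*(s + 3) - 5*(s + 1)*(2*s + 5) + 5*(s + 3)*(2*s + 5))/(2*(s + 1)*(s + 3)*(2*s + 5))
  Re(s) > -1

summing 4 kernel integrals split by 1, 2, 5/2 yields ℳ[f](s)
the [0, 1) slice contributes ∫ 5*t/2·t^(s-1) dt
for t in [1, 2): the term is ∫ 5*t**3/2·t^(s-1)
∫ t**(5/2)·t^(s-1) over [2, 5/2)
the [5/2, 4) slice contributes ∫ 6*t**(5/2)·t^(s-1) dt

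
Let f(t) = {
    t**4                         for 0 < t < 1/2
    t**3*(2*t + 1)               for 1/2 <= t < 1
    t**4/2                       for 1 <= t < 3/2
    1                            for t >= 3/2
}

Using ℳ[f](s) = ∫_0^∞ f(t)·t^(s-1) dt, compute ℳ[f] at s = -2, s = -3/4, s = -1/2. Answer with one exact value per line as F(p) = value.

peel off the shared t-power: t**2 on [0, 1/2); t*(2*t + 1) on [1/2, 1); t**2/2 on [1, 3/2); …
the shared t-power comes off first: t on [0, 1/2); 2*t + 1 on [1/2, 1); t/2 on [1, 3/2); …
integrate the 4 segments split at 1/2, 1, 3/2, then add the results
for t in [0, 1/2): the term is ∫ t**4·t^(s-1)
segment [1/2, 1) carries t**3*(2*t + 1); integrate it
on [1, 3/2) integrate f = t**4/2 against the kernel
segment [3/2, ∞) carries 1; integrate it

F(-2) = 275/144
F(-3/4) = 2**(3/4)*(-70 + 424*2**(1/4) + 659*3**(1/4))/936
F(-1/2) = -19*sqrt(2)/280 + 29/35 + 305*sqrt(6)/336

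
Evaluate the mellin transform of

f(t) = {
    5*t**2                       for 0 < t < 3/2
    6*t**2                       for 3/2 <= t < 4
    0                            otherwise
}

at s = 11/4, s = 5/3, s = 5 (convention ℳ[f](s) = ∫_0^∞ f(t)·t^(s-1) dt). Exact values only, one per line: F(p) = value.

integrate the 2 segments split at 3/2, then add the results
segment 0 to 3/2 holds 5*t**2; add its integral
segment [3/2, 4) carries 6*t**2; integrate it

F(11/4) = -81*2**(1/4)*3**(3/4)/152 + 12288*sqrt(2)/19
F(5/3) = 9*2**(1/3)*(4096 - 9*3**(2/3))/176
F(5) = 12580725/896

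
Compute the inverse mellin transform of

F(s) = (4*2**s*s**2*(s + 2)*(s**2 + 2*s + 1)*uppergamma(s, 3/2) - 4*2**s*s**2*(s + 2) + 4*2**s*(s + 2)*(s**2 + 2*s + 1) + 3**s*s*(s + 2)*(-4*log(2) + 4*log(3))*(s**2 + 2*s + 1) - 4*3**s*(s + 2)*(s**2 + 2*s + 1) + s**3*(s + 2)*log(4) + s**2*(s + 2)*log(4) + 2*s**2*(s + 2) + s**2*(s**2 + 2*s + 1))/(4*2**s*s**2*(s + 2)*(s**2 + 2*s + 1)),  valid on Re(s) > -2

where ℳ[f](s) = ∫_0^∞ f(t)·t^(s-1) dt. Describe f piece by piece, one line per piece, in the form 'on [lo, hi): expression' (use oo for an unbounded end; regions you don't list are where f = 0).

on [0, 1/2): t**2
on [1/2, 1): t*log(t)
on [1, 3/2): log(t)
on [3/2, oo): exp(-t)

summing 4 kernel integrals split by 1/2, 1, 3/2 yields ℳ[f](s)
piece [0, 1/2): integrate t**2 against the kernel
segment 1/2 to 1 holds t*log(t); add its integral
piece [1, 3/2): integrate log(t) against the kernel
segment [3/2, ∞) carries exp(-t); integrate it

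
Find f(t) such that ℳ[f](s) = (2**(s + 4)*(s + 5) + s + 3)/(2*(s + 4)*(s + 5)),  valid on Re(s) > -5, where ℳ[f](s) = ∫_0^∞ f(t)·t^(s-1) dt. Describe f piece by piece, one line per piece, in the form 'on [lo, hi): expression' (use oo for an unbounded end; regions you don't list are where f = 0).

on [0, 1): t**5
on [1, 2): t**4/2

undo the shared t-power: t**3 on [0, 1); t**2/2 on [1, 2)
remove the shared t-power first: t on [0, 1); 1/2 on [1, 2)
f breaks at 1 into 2 integrals to sum
for t in [0, 1): the term is ∫ t**5·t^(s-1)
segment 1 to 2 holds t**4/2; add its integral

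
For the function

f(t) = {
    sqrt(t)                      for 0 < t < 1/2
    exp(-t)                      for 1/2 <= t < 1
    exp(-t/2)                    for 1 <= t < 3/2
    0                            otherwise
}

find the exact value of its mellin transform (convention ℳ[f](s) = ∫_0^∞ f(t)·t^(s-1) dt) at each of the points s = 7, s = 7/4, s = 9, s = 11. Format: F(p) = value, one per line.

F(7) = -6243201*exp(-3/4)/32 - 1957*exp(-1) + sqrt(2)/1920 + 9800517*exp(-1/2)/64
F(7/4) = -2*2**(3/4)*uppergamma(7/4, 3/4) - uppergamma(7/4, 1) + 2**(3/4)/18 + uppergamma(7/4, 1/2) + 2*2**(3/4)*uppergamma(7/4, 1/2)
F(9) = -5593984641*exp(-3/4)/128 - 109601*exp(-1) + sqrt(2)/9728 + 8730218097*exp(-1/2)/256
F(11) = -8055338729409*exp(-3/4)/512 - 9864101*exp(-1) + sqrt(2)/47104 + 12553134696189*exp(-1/2)/1024

summing 3 kernel integrals split by 1/2, 1 yields ℳ[f](s)
the [0, 1/2) slice contributes ∫ sqrt(t)·t^(s-1) dt
on [1/2, 1): add ∫ exp(-t)·t^(s-1) dt
the [1, 3/2) slice contributes ∫ exp(-t/2)·t^(s-1) dt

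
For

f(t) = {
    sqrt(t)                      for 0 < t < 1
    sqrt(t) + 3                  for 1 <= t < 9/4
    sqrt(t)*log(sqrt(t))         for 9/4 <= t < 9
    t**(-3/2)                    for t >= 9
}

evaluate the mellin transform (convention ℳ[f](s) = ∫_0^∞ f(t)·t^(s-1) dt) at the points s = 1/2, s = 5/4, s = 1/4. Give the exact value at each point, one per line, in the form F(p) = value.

strip the power substitution: t on [0, 1); t + 3 on [1, 3/2); t*log(t) on [3/2, 3); …
decompose at 1, 9/4, 9; ℳ[f](s) sums the 4 pieces' integrals
∫ over [0, 1) of sqrt(t)·t^(s-1) joins the sum
over [1, 9/4), the kernel integral of (sqrt(t) + 3) enters the sum
between 9/4 and 9 the integrand is sqrt(t)*log(sqrt(t))·t^(s-1)
∫ over [9, ∞) of t**(-3/2)·t^(s-1) joins the sum

F(1/2) = 9*log(2)/4 + 143/72 + 27*log(3)/4
F(5/4) = -452*sqrt(3)/147 - 27*sqrt(6)*log(3)/28 - 12/5 + 27*sqrt(6)*log(2)/28 + 3861*sqrt(6)/980 + 108*sqrt(3)*log(3)/7
F(1/4) = -12 - 356*sqrt(3)/135 + log(2**(sqrt(6))*3**(-sqrt(6) + 4*sqrt(3))) + 23*sqrt(6)/3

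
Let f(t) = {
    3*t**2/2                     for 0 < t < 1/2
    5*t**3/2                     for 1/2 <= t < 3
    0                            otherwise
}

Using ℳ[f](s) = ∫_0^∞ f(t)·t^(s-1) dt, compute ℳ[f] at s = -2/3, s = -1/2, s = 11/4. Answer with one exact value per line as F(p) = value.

F(-2/3) = 33*2**(2/3)/224 + 135*3**(1/3)/14
F(-1/2) = sqrt(2)/8 + 9*sqrt(3)
F(11/4) = 43*2**(1/4)/13984 + 2430*3**(3/4)/23

linearity at 1/2 turns ℳ[f](s) into 2 summed integrals
on [0, 1/2) integrate f = 3*t**2/2 against the kernel
over [1/2, 3), the kernel integral of 5*t**3/2 enters the sum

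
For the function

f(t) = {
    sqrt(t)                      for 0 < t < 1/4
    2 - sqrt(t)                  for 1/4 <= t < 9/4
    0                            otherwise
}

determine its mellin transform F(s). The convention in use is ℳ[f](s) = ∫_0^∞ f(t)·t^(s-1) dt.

back out the power substitution: t on [0, 1/2); 2 - t on [1/2, 3/2)
treat the 2 regions marked off by 1/4 separately and sum
over [0, 1/4), the kernel integral of sqrt(t) enters the sum
on [1/4, 9/4) integrate f = (2 - sqrt(t)) against the kernel

(9**s*s + 2*9**s - 2*s - 2)/(4**s*s*(2*s + 1))
  Re(s) > -1/2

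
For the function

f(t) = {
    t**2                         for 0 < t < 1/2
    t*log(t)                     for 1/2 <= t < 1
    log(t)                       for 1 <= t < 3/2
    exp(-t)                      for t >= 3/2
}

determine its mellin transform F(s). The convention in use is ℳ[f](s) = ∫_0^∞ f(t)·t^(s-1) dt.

(4*2**s*s**2*(s + 2)*(s**2 + 2*s + 1)*uppergamma(s, 3/2) - 4*2**s*s**2*(s + 2) + 4*2**s*(s + 2)*(s**2 + 2*s + 1) + 3**s*s*(s + 2)*(-4*log(2) + 4*log(3))*(s**2 + 2*s + 1) - 4*3**s*(s + 2)*(s**2 + 2*s + 1) + s**3*(s + 2)*log(4) + s**2*(s + 2)*log(4) + 2*s**2*(s + 2) + s**2*(s**2 + 2*s + 1))/(4*2**s*s**2*(s + 2)*(s**2 + 2*s + 1))
  Re(s) > -2

treat the 4 regions marked off by 1/2, 1, 3/2 separately and sum
segment 0 to 1/2 holds t**2; add its integral
[1/2, 1) adds the kernel integral of t*log(t)
on [1, 3/2) integrate f = log(t) against the kernel
over [3/2, ∞), the kernel integral of exp(-t) enters the sum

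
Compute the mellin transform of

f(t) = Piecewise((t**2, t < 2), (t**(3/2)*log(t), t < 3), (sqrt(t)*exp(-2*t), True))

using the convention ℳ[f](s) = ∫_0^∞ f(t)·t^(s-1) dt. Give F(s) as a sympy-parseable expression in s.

6**(1/2 - s)*(-4*12**(s + 1/2)*(s + 2)*(2*s + 1)*log(2) - 8*12**(s + 1/2)*(s + 2)*log(2) + 8*12**(s + 1/2)*(s + 2) + 2*12**(s + 1/2)*sqrt(2)*(8*s + (2*s + 1)**2 + 8) + 6*18**(s + 1/2)*(s + 2)*(2*s + 1)*log(3) - 12*18**(s + 1/2)*(s + 2) + 12*18**(s + 1/2)*(s + 2)*log(3) + 3**(s + 1/2)*(s + 2)*(8*s + (2*s + 1)**2 + 8)*uppergamma(s + 1/2, 6))/(6*(s + 2)*(8*s + (2*s + 1)**2 + 8))
  Re(s) > -2

the shared t-power comes off first: t**(3/2) on [0, 2); t*log(t) on [2, 3); exp(-2*t) on [3, ∞)
slice at 2, 3, transform all 3 pieces, and sum them
between 0 and 2 the integrand is t**2·t^(s-1)
between 2 and 3 the integrand is t**(3/2)*log(t)·t^(s-1)
for t in [3, ∞): the term is ∫ sqrt(t)*exp(-2*t)·t^(s-1)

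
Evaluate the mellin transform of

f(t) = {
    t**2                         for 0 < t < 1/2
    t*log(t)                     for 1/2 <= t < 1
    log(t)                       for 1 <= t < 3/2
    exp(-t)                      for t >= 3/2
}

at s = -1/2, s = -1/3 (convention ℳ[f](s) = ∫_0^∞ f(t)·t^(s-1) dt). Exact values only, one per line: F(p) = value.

f breaks at 1/2, 1, 3/2 into 4 integrals to sum
∫ t**2·t^(s-1) over [0, 1/2)
between 1/2 and 1 the integrand is t*log(t)·t^(s-1)
between 1 and 3/2 the integrand is log(t)·t^(s-1)
for t in [3/2, ∞): the term is ∫ exp(-t)·t^(s-1)

F(-1/2) = -4*sqrt(6)/3 - 2*sqrt(pi)*erfc(sqrt(6)/2) + sqrt(2)*log(64*2**(4*sqrt(3))/3**(4*sqrt(3)))/6 + 2*sqrt(6)*exp(-3/2)/3 + 13*sqrt(2)/6
F(-1/3) = 2**(1/3)*(-120*3**(2/3) + log(2**(30 + 40*3**(2/3))/3**(40*3**(2/3))) + 20*2**(2/3)*uppergamma(-1/3, 3/2) + 51 + 135*2**(2/3))/40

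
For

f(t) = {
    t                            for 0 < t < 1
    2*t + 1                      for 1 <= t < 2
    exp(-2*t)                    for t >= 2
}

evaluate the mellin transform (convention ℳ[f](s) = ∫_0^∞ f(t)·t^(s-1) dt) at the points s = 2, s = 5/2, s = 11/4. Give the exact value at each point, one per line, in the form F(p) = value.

F(2) = 5*exp(-4)/4 + 13/2
F(5/2) = (sqrt(2)*(105*sqrt(pi)*exp(4)*erfc(2) + 1540)/1120 + (-768 + 6912*sqrt(2))*exp(4)/1120)*exp(-4)
F(11/4) = -104/165 + 2**(1/4)*uppergamma(11/4, 4)/8 + 944*2**(3/4)/165

split f at 1, 2: ℳ[f](s) collects 3 kernel integrals
over [0, 1), the kernel integral of t enters the sum
the [1, 2) slice contributes ∫ (2*t + 1)·t^(s-1) dt
piece [2, ∞): integrate exp(-2*t) against the kernel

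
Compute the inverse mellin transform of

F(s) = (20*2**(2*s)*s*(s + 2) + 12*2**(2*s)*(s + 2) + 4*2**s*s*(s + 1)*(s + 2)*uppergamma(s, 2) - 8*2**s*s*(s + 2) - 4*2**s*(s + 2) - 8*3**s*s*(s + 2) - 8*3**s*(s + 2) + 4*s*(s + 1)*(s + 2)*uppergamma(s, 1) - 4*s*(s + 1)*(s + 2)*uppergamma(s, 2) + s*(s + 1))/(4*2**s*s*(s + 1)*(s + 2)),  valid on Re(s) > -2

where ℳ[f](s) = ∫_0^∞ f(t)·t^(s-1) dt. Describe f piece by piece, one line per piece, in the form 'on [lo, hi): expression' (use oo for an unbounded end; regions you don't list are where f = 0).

cuts at 1/2, 1, 3/2, 2: linearity sums the 5 kernel integrals
piece [0, 1/2): integrate t**2 against the kernel
on [1/2, 1): add ∫ exp(-2*t)·t^(s-1) dt
on [1, 3/2) integrate f = (t + 1) against the kernel
∫ (t + 3)·t^(s-1) over [3/2, 2)
on [2, ∞) integrate f = exp(-t) against the kernel

on [0, 1/2): t**2
on [1/2, 1): exp(-2*t)
on [1, 3/2): t + 1
on [3/2, 2): t + 3
on [2, oo): exp(-t)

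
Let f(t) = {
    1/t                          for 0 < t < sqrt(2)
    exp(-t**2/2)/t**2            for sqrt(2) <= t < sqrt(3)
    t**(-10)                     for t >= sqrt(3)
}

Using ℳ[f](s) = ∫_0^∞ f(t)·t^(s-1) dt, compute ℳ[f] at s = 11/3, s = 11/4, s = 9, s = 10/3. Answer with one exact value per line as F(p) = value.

F(11/3) = -2**(5/6)*uppergamma(5/6, 3/2)/2 + 3**(5/6)/513 + 2**(5/6)*uppergamma(5/6, 1)/2 + 3*2**(1/3)/4
F(11/4) = -2**(3/8)*uppergamma(3/8, 3/2)/2 + 4*3**(3/8)/2349 + 2**(3/8)*uppergamma(3/8, 1)/2 + 4*2**(7/8)/7
F(9) = -39*sqrt(3)*exp(-3/2) - 15*sqrt(2)*sqrt(pi)*erfc(sqrt(6)/2)/2 + sqrt(3)/3 + 2 + 15*sqrt(2)*sqrt(pi)*erfc(1)/2 + 29*sqrt(2)*exp(-1)
F(10/3) = -2**(2/3)*uppergamma(2/3, 3/2)/2 + 3**(2/3)/540 + 2**(2/3)*uppergamma(2/3, 1)/2 + 6*2**(1/6)/7

back out the power substitution: 1/sqrt(t) on [0, 2); exp(-t/2)/t on [2, 3); t**(-5) on [3, ∞)
remove the shared t-power first: sqrt(t) on [0, 2); exp(-t/2) on [2, 3); t**(-4) on [3, ∞)
the 3 pieces separated at sqrt(2), sqrt(3) each add one integral
between 0 and sqrt(2) the integrand is 1/t·t^(s-1)
the [sqrt(2), sqrt(3)) slice contributes ∫ exp(-t**2/2)/t**2·t^(s-1) dt
on [sqrt(3), ∞) integrate f = t**(-10) against the kernel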